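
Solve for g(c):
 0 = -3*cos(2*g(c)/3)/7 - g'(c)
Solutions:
 3*c/7 - 3*log(sin(2*g(c)/3) - 1)/4 + 3*log(sin(2*g(c)/3) + 1)/4 = C1


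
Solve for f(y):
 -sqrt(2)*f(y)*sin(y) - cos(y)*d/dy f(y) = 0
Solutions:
 f(y) = C1*cos(y)^(sqrt(2))


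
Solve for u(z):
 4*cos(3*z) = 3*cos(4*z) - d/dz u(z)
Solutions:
 u(z) = C1 - 4*sin(3*z)/3 + 3*sin(4*z)/4


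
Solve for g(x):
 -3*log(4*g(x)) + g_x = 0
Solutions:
 -Integral(1/(log(_y) + 2*log(2)), (_y, g(x)))/3 = C1 - x


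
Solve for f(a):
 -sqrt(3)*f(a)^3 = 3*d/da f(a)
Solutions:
 f(a) = -sqrt(6)*sqrt(-1/(C1 - sqrt(3)*a))/2
 f(a) = sqrt(6)*sqrt(-1/(C1 - sqrt(3)*a))/2


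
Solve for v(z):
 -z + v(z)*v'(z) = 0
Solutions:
 v(z) = -sqrt(C1 + z^2)
 v(z) = sqrt(C1 + z^2)


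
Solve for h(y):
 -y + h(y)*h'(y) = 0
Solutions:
 h(y) = -sqrt(C1 + y^2)
 h(y) = sqrt(C1 + y^2)


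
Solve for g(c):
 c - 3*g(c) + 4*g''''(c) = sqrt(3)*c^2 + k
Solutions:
 g(c) = C1*exp(-sqrt(2)*3^(1/4)*c/2) + C2*exp(sqrt(2)*3^(1/4)*c/2) + C3*sin(sqrt(2)*3^(1/4)*c/2) + C4*cos(sqrt(2)*3^(1/4)*c/2) - sqrt(3)*c^2/3 + c/3 - k/3


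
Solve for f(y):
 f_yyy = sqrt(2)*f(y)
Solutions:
 f(y) = C3*exp(2^(1/6)*y) + (C1*sin(2^(1/6)*sqrt(3)*y/2) + C2*cos(2^(1/6)*sqrt(3)*y/2))*exp(-2^(1/6)*y/2)


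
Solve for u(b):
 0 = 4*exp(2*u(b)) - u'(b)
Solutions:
 u(b) = log(-sqrt(-1/(C1 + 4*b))) - log(2)/2
 u(b) = log(-1/(C1 + 4*b))/2 - log(2)/2


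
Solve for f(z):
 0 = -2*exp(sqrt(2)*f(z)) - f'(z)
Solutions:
 f(z) = sqrt(2)*(2*log(1/(C1 + 2*z)) - log(2))/4


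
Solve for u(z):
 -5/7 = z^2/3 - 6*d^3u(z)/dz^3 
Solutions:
 u(z) = C1 + C2*z + C3*z^2 + z^5/1080 + 5*z^3/252


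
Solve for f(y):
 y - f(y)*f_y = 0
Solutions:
 f(y) = -sqrt(C1 + y^2)
 f(y) = sqrt(C1 + y^2)


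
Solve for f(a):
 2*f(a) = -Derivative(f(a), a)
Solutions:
 f(a) = C1*exp(-2*a)


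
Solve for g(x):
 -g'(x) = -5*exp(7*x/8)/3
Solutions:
 g(x) = C1 + 40*exp(7*x/8)/21


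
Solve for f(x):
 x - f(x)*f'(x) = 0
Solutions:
 f(x) = -sqrt(C1 + x^2)
 f(x) = sqrt(C1 + x^2)


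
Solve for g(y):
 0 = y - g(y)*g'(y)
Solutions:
 g(y) = -sqrt(C1 + y^2)
 g(y) = sqrt(C1 + y^2)


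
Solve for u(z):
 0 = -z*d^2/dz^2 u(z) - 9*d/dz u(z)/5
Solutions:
 u(z) = C1 + C2/z^(4/5)


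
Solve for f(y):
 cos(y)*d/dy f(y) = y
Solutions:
 f(y) = C1 + Integral(y/cos(y), y)


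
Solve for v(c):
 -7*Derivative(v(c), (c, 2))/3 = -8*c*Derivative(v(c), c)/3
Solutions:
 v(c) = C1 + C2*erfi(2*sqrt(7)*c/7)


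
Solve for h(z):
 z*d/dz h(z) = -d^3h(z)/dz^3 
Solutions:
 h(z) = C1 + Integral(C2*airyai(-z) + C3*airybi(-z), z)


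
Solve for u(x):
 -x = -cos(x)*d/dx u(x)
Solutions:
 u(x) = C1 + Integral(x/cos(x), x)


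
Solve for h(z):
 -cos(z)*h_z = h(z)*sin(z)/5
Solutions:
 h(z) = C1*cos(z)^(1/5)


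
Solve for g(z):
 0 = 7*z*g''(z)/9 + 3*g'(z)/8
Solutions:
 g(z) = C1 + C2*z^(29/56)


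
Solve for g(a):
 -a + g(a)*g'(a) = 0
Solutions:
 g(a) = -sqrt(C1 + a^2)
 g(a) = sqrt(C1 + a^2)


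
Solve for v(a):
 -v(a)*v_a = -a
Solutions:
 v(a) = -sqrt(C1 + a^2)
 v(a) = sqrt(C1 + a^2)


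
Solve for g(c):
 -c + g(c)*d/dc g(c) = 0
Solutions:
 g(c) = -sqrt(C1 + c^2)
 g(c) = sqrt(C1 + c^2)


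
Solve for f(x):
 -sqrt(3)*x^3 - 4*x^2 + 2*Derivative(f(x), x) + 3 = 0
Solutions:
 f(x) = C1 + sqrt(3)*x^4/8 + 2*x^3/3 - 3*x/2


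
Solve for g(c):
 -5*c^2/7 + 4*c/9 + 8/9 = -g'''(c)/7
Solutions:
 g(c) = C1 + C2*c + C3*c^2 + c^5/12 - 7*c^4/54 - 28*c^3/27


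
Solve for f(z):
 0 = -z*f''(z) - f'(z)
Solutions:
 f(z) = C1 + C2*log(z)


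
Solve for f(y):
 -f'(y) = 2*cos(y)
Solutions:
 f(y) = C1 - 2*sin(y)


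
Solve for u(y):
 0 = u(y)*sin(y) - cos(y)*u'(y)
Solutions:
 u(y) = C1/cos(y)


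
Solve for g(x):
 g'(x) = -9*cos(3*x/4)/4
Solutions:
 g(x) = C1 - 3*sin(3*x/4)


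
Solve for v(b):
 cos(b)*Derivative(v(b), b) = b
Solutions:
 v(b) = C1 + Integral(b/cos(b), b)


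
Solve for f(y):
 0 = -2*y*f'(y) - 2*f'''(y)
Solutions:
 f(y) = C1 + Integral(C2*airyai(-y) + C3*airybi(-y), y)


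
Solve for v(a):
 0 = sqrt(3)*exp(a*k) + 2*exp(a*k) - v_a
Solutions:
 v(a) = C1 + sqrt(3)*exp(a*k)/k + 2*exp(a*k)/k


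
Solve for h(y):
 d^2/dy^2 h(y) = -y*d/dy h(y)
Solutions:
 h(y) = C1 + C2*erf(sqrt(2)*y/2)


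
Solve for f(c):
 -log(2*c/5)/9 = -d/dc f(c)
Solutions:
 f(c) = C1 + c*log(c)/9 - c*log(5)/9 - c/9 + c*log(2)/9


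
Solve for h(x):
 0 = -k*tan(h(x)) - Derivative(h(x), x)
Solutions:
 h(x) = pi - asin(C1*exp(-k*x))
 h(x) = asin(C1*exp(-k*x))


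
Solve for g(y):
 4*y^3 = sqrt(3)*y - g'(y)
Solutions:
 g(y) = C1 - y^4 + sqrt(3)*y^2/2


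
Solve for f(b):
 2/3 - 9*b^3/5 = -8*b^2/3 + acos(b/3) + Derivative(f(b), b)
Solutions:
 f(b) = C1 - 9*b^4/20 + 8*b^3/9 - b*acos(b/3) + 2*b/3 + sqrt(9 - b^2)


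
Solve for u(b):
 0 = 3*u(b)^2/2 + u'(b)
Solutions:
 u(b) = 2/(C1 + 3*b)


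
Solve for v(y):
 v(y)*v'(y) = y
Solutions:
 v(y) = -sqrt(C1 + y^2)
 v(y) = sqrt(C1 + y^2)


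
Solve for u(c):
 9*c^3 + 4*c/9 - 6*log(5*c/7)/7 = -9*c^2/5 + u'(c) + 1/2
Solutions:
 u(c) = C1 + 9*c^4/4 + 3*c^3/5 + 2*c^2/9 - 6*c*log(c)/7 - 6*c*log(5)/7 + 5*c/14 + 6*c*log(7)/7


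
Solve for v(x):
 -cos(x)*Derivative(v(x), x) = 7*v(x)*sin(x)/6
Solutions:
 v(x) = C1*cos(x)^(7/6)


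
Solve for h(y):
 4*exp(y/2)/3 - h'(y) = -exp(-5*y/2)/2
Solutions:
 h(y) = C1 + 8*exp(y/2)/3 - exp(-5*y/2)/5


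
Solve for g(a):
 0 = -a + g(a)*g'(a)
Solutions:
 g(a) = -sqrt(C1 + a^2)
 g(a) = sqrt(C1 + a^2)


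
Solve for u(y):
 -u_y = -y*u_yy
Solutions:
 u(y) = C1 + C2*y^2


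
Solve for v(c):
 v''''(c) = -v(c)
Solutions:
 v(c) = (C1*sin(sqrt(2)*c/2) + C2*cos(sqrt(2)*c/2))*exp(-sqrt(2)*c/2) + (C3*sin(sqrt(2)*c/2) + C4*cos(sqrt(2)*c/2))*exp(sqrt(2)*c/2)


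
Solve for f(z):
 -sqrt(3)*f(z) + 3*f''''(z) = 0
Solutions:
 f(z) = C1*exp(-3^(7/8)*z/3) + C2*exp(3^(7/8)*z/3) + C3*sin(3^(7/8)*z/3) + C4*cos(3^(7/8)*z/3)


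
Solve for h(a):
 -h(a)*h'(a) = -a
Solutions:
 h(a) = -sqrt(C1 + a^2)
 h(a) = sqrt(C1 + a^2)


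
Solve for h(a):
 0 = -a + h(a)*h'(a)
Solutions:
 h(a) = -sqrt(C1 + a^2)
 h(a) = sqrt(C1 + a^2)


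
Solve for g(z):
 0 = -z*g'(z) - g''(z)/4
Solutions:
 g(z) = C1 + C2*erf(sqrt(2)*z)


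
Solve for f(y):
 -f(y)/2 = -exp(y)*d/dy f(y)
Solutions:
 f(y) = C1*exp(-exp(-y)/2)


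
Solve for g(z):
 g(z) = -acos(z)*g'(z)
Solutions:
 g(z) = C1*exp(-Integral(1/acos(z), z))


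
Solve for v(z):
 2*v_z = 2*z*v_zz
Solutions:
 v(z) = C1 + C2*z^2


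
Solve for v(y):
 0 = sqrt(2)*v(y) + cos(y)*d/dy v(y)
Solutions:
 v(y) = C1*(sin(y) - 1)^(sqrt(2)/2)/(sin(y) + 1)^(sqrt(2)/2)


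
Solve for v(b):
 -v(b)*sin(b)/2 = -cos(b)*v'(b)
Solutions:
 v(b) = C1/sqrt(cos(b))


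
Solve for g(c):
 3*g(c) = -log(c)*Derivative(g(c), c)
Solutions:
 g(c) = C1*exp(-3*li(c))


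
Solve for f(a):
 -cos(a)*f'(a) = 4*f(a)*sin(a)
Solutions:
 f(a) = C1*cos(a)^4


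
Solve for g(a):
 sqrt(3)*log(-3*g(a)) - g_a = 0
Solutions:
 -sqrt(3)*Integral(1/(log(-_y) + log(3)), (_y, g(a)))/3 = C1 - a


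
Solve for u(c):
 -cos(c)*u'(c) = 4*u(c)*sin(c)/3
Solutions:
 u(c) = C1*cos(c)^(4/3)


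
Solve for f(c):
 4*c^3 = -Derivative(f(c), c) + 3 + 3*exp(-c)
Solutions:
 f(c) = C1 - c^4 + 3*c - 3*exp(-c)


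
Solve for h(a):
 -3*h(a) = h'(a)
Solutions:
 h(a) = C1*exp(-3*a)


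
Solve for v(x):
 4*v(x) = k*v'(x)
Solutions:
 v(x) = C1*exp(4*x/k)


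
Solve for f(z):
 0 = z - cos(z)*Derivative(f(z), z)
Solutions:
 f(z) = C1 + Integral(z/cos(z), z)


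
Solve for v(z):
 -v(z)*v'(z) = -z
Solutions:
 v(z) = -sqrt(C1 + z^2)
 v(z) = sqrt(C1 + z^2)


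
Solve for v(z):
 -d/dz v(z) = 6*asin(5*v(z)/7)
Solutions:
 Integral(1/asin(5*_y/7), (_y, v(z))) = C1 - 6*z


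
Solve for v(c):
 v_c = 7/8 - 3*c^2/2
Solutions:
 v(c) = C1 - c^3/2 + 7*c/8


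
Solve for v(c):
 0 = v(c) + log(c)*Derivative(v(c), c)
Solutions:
 v(c) = C1*exp(-li(c))


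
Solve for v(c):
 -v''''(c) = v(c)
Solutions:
 v(c) = (C1*sin(sqrt(2)*c/2) + C2*cos(sqrt(2)*c/2))*exp(-sqrt(2)*c/2) + (C3*sin(sqrt(2)*c/2) + C4*cos(sqrt(2)*c/2))*exp(sqrt(2)*c/2)


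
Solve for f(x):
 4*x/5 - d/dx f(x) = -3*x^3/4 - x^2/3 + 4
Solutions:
 f(x) = C1 + 3*x^4/16 + x^3/9 + 2*x^2/5 - 4*x


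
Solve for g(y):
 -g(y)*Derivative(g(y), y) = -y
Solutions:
 g(y) = -sqrt(C1 + y^2)
 g(y) = sqrt(C1 + y^2)


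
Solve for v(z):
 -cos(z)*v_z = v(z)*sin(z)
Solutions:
 v(z) = C1*cos(z)


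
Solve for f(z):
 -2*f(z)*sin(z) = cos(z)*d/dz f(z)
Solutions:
 f(z) = C1*cos(z)^2


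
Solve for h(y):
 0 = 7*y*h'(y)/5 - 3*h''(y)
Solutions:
 h(y) = C1 + C2*erfi(sqrt(210)*y/30)


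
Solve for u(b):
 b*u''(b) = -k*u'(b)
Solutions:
 u(b) = C1 + b^(1 - re(k))*(C2*sin(log(b)*Abs(im(k))) + C3*cos(log(b)*im(k)))


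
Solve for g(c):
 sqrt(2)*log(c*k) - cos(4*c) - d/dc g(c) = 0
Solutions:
 g(c) = C1 + sqrt(2)*c*(log(c*k) - 1) - sin(4*c)/4


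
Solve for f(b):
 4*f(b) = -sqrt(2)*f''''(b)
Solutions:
 f(b) = (C1*sin(2^(7/8)*b/2) + C2*cos(2^(7/8)*b/2))*exp(-2^(7/8)*b/2) + (C3*sin(2^(7/8)*b/2) + C4*cos(2^(7/8)*b/2))*exp(2^(7/8)*b/2)


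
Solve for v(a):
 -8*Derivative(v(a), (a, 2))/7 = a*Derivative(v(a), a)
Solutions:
 v(a) = C1 + C2*erf(sqrt(7)*a/4)


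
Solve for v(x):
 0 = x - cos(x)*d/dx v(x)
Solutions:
 v(x) = C1 + Integral(x/cos(x), x)


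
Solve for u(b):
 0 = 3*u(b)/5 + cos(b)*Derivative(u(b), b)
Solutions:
 u(b) = C1*(sin(b) - 1)^(3/10)/(sin(b) + 1)^(3/10)


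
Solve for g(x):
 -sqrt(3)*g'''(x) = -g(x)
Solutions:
 g(x) = C3*exp(3^(5/6)*x/3) + (C1*sin(3^(1/3)*x/2) + C2*cos(3^(1/3)*x/2))*exp(-3^(5/6)*x/6)


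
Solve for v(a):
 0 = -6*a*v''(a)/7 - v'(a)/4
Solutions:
 v(a) = C1 + C2*a^(17/24)


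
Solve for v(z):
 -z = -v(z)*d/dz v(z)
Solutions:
 v(z) = -sqrt(C1 + z^2)
 v(z) = sqrt(C1 + z^2)


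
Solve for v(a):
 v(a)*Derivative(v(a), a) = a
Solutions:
 v(a) = -sqrt(C1 + a^2)
 v(a) = sqrt(C1 + a^2)


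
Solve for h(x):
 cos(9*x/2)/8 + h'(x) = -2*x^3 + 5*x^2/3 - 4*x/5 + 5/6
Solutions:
 h(x) = C1 - x^4/2 + 5*x^3/9 - 2*x^2/5 + 5*x/6 - sin(9*x/2)/36


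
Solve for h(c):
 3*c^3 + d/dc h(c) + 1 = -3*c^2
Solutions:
 h(c) = C1 - 3*c^4/4 - c^3 - c


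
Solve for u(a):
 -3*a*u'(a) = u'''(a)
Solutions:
 u(a) = C1 + Integral(C2*airyai(-3^(1/3)*a) + C3*airybi(-3^(1/3)*a), a)


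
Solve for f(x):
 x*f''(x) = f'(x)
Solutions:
 f(x) = C1 + C2*x^2


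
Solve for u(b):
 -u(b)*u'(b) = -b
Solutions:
 u(b) = -sqrt(C1 + b^2)
 u(b) = sqrt(C1 + b^2)


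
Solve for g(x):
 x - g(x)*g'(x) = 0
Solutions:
 g(x) = -sqrt(C1 + x^2)
 g(x) = sqrt(C1 + x^2)


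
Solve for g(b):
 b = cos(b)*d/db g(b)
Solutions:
 g(b) = C1 + Integral(b/cos(b), b)


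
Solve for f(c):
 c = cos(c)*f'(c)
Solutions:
 f(c) = C1 + Integral(c/cos(c), c)


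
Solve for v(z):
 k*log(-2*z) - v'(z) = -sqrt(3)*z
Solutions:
 v(z) = C1 + k*z*log(-z) + k*z*(-1 + log(2)) + sqrt(3)*z^2/2


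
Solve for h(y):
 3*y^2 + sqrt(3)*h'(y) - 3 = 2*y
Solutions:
 h(y) = C1 - sqrt(3)*y^3/3 + sqrt(3)*y^2/3 + sqrt(3)*y


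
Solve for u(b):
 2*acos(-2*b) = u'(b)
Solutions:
 u(b) = C1 + 2*b*acos(-2*b) + sqrt(1 - 4*b^2)


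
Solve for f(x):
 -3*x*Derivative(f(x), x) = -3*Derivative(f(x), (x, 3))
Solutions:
 f(x) = C1 + Integral(C2*airyai(x) + C3*airybi(x), x)


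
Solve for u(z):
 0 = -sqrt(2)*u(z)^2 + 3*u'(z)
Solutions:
 u(z) = -3/(C1 + sqrt(2)*z)


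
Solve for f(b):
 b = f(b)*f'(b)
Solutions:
 f(b) = -sqrt(C1 + b^2)
 f(b) = sqrt(C1 + b^2)


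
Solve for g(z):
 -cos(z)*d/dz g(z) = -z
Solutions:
 g(z) = C1 + Integral(z/cos(z), z)


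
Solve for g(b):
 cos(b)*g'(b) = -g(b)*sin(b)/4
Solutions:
 g(b) = C1*cos(b)^(1/4)


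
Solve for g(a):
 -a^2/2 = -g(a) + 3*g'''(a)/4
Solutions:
 g(a) = C3*exp(6^(2/3)*a/3) + a^2/2 + (C1*sin(2^(2/3)*3^(1/6)*a/2) + C2*cos(2^(2/3)*3^(1/6)*a/2))*exp(-6^(2/3)*a/6)


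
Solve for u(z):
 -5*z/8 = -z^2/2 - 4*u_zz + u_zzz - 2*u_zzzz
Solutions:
 u(z) = C1 + C2*z - z^4/96 + z^3/64 + 19*z^2/256 + (C3*sin(sqrt(31)*z/4) + C4*cos(sqrt(31)*z/4))*exp(z/4)


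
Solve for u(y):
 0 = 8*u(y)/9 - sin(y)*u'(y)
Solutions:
 u(y) = C1*(cos(y) - 1)^(4/9)/(cos(y) + 1)^(4/9)


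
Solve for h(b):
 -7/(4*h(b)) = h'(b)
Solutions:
 h(b) = -sqrt(C1 - 14*b)/2
 h(b) = sqrt(C1 - 14*b)/2


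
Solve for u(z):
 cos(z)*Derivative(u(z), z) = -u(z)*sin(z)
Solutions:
 u(z) = C1*cos(z)


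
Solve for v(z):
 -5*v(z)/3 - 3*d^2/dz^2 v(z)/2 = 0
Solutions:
 v(z) = C1*sin(sqrt(10)*z/3) + C2*cos(sqrt(10)*z/3)


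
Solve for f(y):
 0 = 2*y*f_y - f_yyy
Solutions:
 f(y) = C1 + Integral(C2*airyai(2^(1/3)*y) + C3*airybi(2^(1/3)*y), y)


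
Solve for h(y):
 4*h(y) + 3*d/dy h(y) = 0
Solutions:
 h(y) = C1*exp(-4*y/3)


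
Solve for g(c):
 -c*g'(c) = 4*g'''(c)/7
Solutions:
 g(c) = C1 + Integral(C2*airyai(-14^(1/3)*c/2) + C3*airybi(-14^(1/3)*c/2), c)


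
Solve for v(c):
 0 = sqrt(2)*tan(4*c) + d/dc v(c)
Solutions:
 v(c) = C1 + sqrt(2)*log(cos(4*c))/4


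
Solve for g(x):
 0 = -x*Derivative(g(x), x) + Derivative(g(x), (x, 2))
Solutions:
 g(x) = C1 + C2*erfi(sqrt(2)*x/2)


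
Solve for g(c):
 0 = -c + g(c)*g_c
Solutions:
 g(c) = -sqrt(C1 + c^2)
 g(c) = sqrt(C1 + c^2)


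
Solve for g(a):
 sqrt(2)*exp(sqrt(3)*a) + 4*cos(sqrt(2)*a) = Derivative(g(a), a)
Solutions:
 g(a) = C1 + sqrt(6)*exp(sqrt(3)*a)/3 + 2*sqrt(2)*sin(sqrt(2)*a)


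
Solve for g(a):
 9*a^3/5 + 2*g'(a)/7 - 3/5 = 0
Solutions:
 g(a) = C1 - 63*a^4/40 + 21*a/10


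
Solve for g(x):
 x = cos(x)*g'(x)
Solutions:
 g(x) = C1 + Integral(x/cos(x), x)


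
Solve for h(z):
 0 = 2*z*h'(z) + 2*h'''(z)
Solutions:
 h(z) = C1 + Integral(C2*airyai(-z) + C3*airybi(-z), z)


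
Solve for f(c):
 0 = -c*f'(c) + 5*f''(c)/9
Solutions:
 f(c) = C1 + C2*erfi(3*sqrt(10)*c/10)


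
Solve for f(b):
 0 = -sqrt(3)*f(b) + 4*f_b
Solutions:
 f(b) = C1*exp(sqrt(3)*b/4)


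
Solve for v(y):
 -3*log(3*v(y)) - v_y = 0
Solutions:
 Integral(1/(log(_y) + log(3)), (_y, v(y)))/3 = C1 - y


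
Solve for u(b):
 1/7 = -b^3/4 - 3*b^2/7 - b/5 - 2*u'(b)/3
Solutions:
 u(b) = C1 - 3*b^4/32 - 3*b^3/14 - 3*b^2/20 - 3*b/14


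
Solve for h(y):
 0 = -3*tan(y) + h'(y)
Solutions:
 h(y) = C1 - 3*log(cos(y))


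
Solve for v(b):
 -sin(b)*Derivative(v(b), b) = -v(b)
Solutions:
 v(b) = C1*sqrt(cos(b) - 1)/sqrt(cos(b) + 1)


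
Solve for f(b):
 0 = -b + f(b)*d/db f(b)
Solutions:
 f(b) = -sqrt(C1 + b^2)
 f(b) = sqrt(C1 + b^2)


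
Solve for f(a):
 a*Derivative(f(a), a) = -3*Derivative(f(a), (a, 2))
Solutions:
 f(a) = C1 + C2*erf(sqrt(6)*a/6)


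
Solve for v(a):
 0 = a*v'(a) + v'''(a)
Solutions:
 v(a) = C1 + Integral(C2*airyai(-a) + C3*airybi(-a), a)


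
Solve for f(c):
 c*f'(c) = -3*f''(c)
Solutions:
 f(c) = C1 + C2*erf(sqrt(6)*c/6)


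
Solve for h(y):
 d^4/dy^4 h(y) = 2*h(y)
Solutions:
 h(y) = C1*exp(-2^(1/4)*y) + C2*exp(2^(1/4)*y) + C3*sin(2^(1/4)*y) + C4*cos(2^(1/4)*y)


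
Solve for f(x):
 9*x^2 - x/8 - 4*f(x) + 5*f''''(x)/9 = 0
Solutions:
 f(x) = C1*exp(-5^(3/4)*sqrt(6)*x/5) + C2*exp(5^(3/4)*sqrt(6)*x/5) + C3*sin(5^(3/4)*sqrt(6)*x/5) + C4*cos(5^(3/4)*sqrt(6)*x/5) + 9*x^2/4 - x/32


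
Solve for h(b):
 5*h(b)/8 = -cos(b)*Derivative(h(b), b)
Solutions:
 h(b) = C1*(sin(b) - 1)^(5/16)/(sin(b) + 1)^(5/16)


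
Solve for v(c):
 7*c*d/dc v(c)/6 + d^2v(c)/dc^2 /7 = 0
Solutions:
 v(c) = C1 + C2*erf(7*sqrt(3)*c/6)


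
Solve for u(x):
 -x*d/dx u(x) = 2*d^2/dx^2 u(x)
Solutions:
 u(x) = C1 + C2*erf(x/2)


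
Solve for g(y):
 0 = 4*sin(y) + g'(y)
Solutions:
 g(y) = C1 + 4*cos(y)


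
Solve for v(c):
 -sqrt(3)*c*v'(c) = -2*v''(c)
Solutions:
 v(c) = C1 + C2*erfi(3^(1/4)*c/2)


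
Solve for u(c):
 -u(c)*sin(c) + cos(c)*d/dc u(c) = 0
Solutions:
 u(c) = C1/cos(c)


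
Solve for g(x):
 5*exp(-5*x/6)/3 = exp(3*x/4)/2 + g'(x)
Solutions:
 g(x) = C1 - 2*exp(3*x/4)/3 - 2*exp(-5*x/6)


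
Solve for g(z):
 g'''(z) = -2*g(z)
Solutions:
 g(z) = C3*exp(-2^(1/3)*z) + (C1*sin(2^(1/3)*sqrt(3)*z/2) + C2*cos(2^(1/3)*sqrt(3)*z/2))*exp(2^(1/3)*z/2)


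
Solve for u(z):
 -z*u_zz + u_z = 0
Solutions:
 u(z) = C1 + C2*z^2


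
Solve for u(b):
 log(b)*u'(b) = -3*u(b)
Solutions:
 u(b) = C1*exp(-3*li(b))


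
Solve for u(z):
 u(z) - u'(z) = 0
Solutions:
 u(z) = C1*exp(z)


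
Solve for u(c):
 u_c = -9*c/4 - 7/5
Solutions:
 u(c) = C1 - 9*c^2/8 - 7*c/5


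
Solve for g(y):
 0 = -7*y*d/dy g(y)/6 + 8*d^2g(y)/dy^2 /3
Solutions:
 g(y) = C1 + C2*erfi(sqrt(14)*y/8)


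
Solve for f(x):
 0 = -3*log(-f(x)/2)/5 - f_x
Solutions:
 5*Integral(1/(log(-_y) - log(2)), (_y, f(x)))/3 = C1 - x


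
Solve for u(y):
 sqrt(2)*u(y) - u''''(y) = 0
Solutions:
 u(y) = C1*exp(-2^(1/8)*y) + C2*exp(2^(1/8)*y) + C3*sin(2^(1/8)*y) + C4*cos(2^(1/8)*y)


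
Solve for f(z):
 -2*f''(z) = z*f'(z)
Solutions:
 f(z) = C1 + C2*erf(z/2)


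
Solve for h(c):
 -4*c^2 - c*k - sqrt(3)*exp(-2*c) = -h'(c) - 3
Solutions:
 h(c) = C1 + 4*c^3/3 + c^2*k/2 - 3*c - sqrt(3)*exp(-2*c)/2


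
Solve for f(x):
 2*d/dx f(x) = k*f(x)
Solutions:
 f(x) = C1*exp(k*x/2)


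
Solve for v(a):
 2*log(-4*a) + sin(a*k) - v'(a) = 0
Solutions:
 v(a) = C1 + 2*a*log(-a) - 2*a + 4*a*log(2) + Piecewise((-cos(a*k)/k, Ne(k, 0)), (0, True))


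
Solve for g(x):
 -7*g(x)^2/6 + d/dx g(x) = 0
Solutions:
 g(x) = -6/(C1 + 7*x)


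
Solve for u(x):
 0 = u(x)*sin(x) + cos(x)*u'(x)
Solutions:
 u(x) = C1*cos(x)


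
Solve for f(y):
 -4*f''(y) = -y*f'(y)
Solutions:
 f(y) = C1 + C2*erfi(sqrt(2)*y/4)


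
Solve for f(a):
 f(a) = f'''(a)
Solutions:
 f(a) = C3*exp(a) + (C1*sin(sqrt(3)*a/2) + C2*cos(sqrt(3)*a/2))*exp(-a/2)


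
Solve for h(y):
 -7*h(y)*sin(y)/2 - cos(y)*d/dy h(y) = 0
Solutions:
 h(y) = C1*cos(y)^(7/2)


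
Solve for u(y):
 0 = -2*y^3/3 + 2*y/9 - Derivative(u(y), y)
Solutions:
 u(y) = C1 - y^4/6 + y^2/9


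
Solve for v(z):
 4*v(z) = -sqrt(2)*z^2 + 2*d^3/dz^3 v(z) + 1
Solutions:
 v(z) = C3*exp(2^(1/3)*z) - sqrt(2)*z^2/4 + (C1*sin(2^(1/3)*sqrt(3)*z/2) + C2*cos(2^(1/3)*sqrt(3)*z/2))*exp(-2^(1/3)*z/2) + 1/4


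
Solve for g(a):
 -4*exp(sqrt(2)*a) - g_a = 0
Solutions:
 g(a) = C1 - 2*sqrt(2)*exp(sqrt(2)*a)


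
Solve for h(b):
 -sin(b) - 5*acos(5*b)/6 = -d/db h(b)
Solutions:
 h(b) = C1 + 5*b*acos(5*b)/6 - sqrt(1 - 25*b^2)/6 - cos(b)


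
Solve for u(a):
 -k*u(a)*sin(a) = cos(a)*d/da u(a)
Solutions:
 u(a) = C1*exp(k*log(cos(a)))


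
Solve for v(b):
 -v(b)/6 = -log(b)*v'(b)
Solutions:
 v(b) = C1*exp(li(b)/6)


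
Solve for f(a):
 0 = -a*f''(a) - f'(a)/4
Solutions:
 f(a) = C1 + C2*a^(3/4)


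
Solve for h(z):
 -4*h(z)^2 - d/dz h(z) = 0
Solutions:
 h(z) = 1/(C1 + 4*z)


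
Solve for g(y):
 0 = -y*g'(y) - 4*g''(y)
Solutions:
 g(y) = C1 + C2*erf(sqrt(2)*y/4)


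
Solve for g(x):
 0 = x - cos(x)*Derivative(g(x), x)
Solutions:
 g(x) = C1 + Integral(x/cos(x), x)


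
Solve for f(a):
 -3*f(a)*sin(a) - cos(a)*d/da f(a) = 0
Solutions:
 f(a) = C1*cos(a)^3


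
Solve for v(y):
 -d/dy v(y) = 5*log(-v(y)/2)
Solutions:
 Integral(1/(log(-_y) - log(2)), (_y, v(y)))/5 = C1 - y


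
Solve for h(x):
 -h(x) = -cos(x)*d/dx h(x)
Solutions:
 h(x) = C1*sqrt(sin(x) + 1)/sqrt(sin(x) - 1)


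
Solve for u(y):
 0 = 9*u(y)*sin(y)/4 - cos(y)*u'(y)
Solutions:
 u(y) = C1/cos(y)^(9/4)


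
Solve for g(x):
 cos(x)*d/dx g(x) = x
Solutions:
 g(x) = C1 + Integral(x/cos(x), x)


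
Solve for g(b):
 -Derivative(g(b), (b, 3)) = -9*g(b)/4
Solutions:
 g(b) = C3*exp(2^(1/3)*3^(2/3)*b/2) + (C1*sin(3*2^(1/3)*3^(1/6)*b/4) + C2*cos(3*2^(1/3)*3^(1/6)*b/4))*exp(-2^(1/3)*3^(2/3)*b/4)


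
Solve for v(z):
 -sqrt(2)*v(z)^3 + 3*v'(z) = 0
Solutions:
 v(z) = -sqrt(6)*sqrt(-1/(C1 + sqrt(2)*z))/2
 v(z) = sqrt(6)*sqrt(-1/(C1 + sqrt(2)*z))/2


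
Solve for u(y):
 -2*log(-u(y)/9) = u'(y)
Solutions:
 Integral(1/(log(-_y) - 2*log(3)), (_y, u(y)))/2 = C1 - y


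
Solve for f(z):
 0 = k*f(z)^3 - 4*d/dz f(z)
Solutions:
 f(z) = -sqrt(2)*sqrt(-1/(C1 + k*z))
 f(z) = sqrt(2)*sqrt(-1/(C1 + k*z))


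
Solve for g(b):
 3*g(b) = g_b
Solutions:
 g(b) = C1*exp(3*b)


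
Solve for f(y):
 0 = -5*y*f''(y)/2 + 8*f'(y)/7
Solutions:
 f(y) = C1 + C2*y^(51/35)


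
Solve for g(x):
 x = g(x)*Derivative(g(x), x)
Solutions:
 g(x) = -sqrt(C1 + x^2)
 g(x) = sqrt(C1 + x^2)


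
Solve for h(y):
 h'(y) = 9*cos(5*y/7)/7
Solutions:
 h(y) = C1 + 9*sin(5*y/7)/5


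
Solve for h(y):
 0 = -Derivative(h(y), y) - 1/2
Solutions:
 h(y) = C1 - y/2


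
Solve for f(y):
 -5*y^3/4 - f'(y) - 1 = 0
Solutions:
 f(y) = C1 - 5*y^4/16 - y


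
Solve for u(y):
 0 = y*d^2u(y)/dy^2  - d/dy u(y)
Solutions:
 u(y) = C1 + C2*y^2


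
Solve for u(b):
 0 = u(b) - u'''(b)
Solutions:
 u(b) = C3*exp(b) + (C1*sin(sqrt(3)*b/2) + C2*cos(sqrt(3)*b/2))*exp(-b/2)


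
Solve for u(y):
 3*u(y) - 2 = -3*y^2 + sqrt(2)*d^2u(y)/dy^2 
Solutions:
 u(y) = C1*exp(-2^(3/4)*sqrt(3)*y/2) + C2*exp(2^(3/4)*sqrt(3)*y/2) - y^2 - 2*sqrt(2)/3 + 2/3


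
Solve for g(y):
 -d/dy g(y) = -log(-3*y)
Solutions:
 g(y) = C1 + y*log(-y) + y*(-1 + log(3))


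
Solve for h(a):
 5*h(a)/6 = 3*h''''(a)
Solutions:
 h(a) = C1*exp(-2^(3/4)*sqrt(3)*5^(1/4)*a/6) + C2*exp(2^(3/4)*sqrt(3)*5^(1/4)*a/6) + C3*sin(2^(3/4)*sqrt(3)*5^(1/4)*a/6) + C4*cos(2^(3/4)*sqrt(3)*5^(1/4)*a/6)


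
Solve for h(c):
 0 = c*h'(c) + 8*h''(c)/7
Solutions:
 h(c) = C1 + C2*erf(sqrt(7)*c/4)


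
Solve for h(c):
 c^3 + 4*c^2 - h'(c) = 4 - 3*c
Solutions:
 h(c) = C1 + c^4/4 + 4*c^3/3 + 3*c^2/2 - 4*c


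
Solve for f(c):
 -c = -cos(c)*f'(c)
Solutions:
 f(c) = C1 + Integral(c/cos(c), c)


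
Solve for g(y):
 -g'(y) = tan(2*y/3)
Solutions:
 g(y) = C1 + 3*log(cos(2*y/3))/2


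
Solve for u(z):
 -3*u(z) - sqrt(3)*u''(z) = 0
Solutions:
 u(z) = C1*sin(3^(1/4)*z) + C2*cos(3^(1/4)*z)


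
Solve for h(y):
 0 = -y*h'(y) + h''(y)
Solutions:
 h(y) = C1 + C2*erfi(sqrt(2)*y/2)


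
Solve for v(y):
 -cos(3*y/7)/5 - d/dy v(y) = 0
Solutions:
 v(y) = C1 - 7*sin(3*y/7)/15


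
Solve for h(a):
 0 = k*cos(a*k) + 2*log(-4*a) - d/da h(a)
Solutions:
 h(a) = C1 + 2*a*log(-a) - 2*a + 4*a*log(2) + k*Piecewise((sin(a*k)/k, Ne(k, 0)), (a, True))


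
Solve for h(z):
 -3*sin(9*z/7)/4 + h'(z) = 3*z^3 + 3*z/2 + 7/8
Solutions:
 h(z) = C1 + 3*z^4/4 + 3*z^2/4 + 7*z/8 - 7*cos(9*z/7)/12


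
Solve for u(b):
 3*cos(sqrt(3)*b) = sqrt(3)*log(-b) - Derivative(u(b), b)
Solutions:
 u(b) = C1 + sqrt(3)*b*(log(-b) - 1) - sqrt(3)*sin(sqrt(3)*b)


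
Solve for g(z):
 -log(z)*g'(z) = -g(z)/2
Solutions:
 g(z) = C1*exp(li(z)/2)


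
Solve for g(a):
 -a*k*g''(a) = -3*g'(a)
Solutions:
 g(a) = C1 + a^(((re(k) + 3)*re(k) + im(k)^2)/(re(k)^2 + im(k)^2))*(C2*sin(3*log(a)*Abs(im(k))/(re(k)^2 + im(k)^2)) + C3*cos(3*log(a)*im(k)/(re(k)^2 + im(k)^2)))


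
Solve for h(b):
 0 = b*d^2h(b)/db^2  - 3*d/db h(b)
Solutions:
 h(b) = C1 + C2*b^4


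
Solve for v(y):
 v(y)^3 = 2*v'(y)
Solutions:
 v(y) = -sqrt(-1/(C1 + y))
 v(y) = sqrt(-1/(C1 + y))


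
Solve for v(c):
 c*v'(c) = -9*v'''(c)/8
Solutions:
 v(c) = C1 + Integral(C2*airyai(-2*3^(1/3)*c/3) + C3*airybi(-2*3^(1/3)*c/3), c)


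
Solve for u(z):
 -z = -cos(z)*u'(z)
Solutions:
 u(z) = C1 + Integral(z/cos(z), z)


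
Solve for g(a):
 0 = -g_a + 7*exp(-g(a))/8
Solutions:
 g(a) = log(C1 + 7*a/8)


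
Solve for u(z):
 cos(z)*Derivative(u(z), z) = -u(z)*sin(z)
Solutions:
 u(z) = C1*cos(z)


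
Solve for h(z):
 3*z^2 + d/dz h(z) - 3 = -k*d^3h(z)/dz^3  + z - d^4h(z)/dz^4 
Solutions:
 h(z) = C1 + C2*exp(-z*(k^2/(k^3 + sqrt(-4*k^6 + (2*k^3 + 27)^2)/2 + 27/2)^(1/3) + k + (k^3 + sqrt(-4*k^6 + (2*k^3 + 27)^2)/2 + 27/2)^(1/3))/3) + C3*exp(z*(-4*k^2/((-1 + sqrt(3)*I)*(k^3 + sqrt(-4*k^6 + (2*k^3 + 27)^2)/2 + 27/2)^(1/3)) - 2*k + (k^3 + sqrt(-4*k^6 + (2*k^3 + 27)^2)/2 + 27/2)^(1/3) - sqrt(3)*I*(k^3 + sqrt(-4*k^6 + (2*k^3 + 27)^2)/2 + 27/2)^(1/3))/6) + C4*exp(z*(4*k^2/((1 + sqrt(3)*I)*(k^3 + sqrt(-4*k^6 + (2*k^3 + 27)^2)/2 + 27/2)^(1/3)) - 2*k + (k^3 + sqrt(-4*k^6 + (2*k^3 + 27)^2)/2 + 27/2)^(1/3) + sqrt(3)*I*(k^3 + sqrt(-4*k^6 + (2*k^3 + 27)^2)/2 + 27/2)^(1/3))/6) + 6*k*z - z^3 + z^2/2 + 3*z


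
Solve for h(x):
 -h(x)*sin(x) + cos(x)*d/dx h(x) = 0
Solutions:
 h(x) = C1/cos(x)


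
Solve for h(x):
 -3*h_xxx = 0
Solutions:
 h(x) = C1 + C2*x + C3*x^2


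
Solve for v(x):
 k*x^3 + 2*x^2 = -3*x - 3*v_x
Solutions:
 v(x) = C1 - k*x^4/12 - 2*x^3/9 - x^2/2


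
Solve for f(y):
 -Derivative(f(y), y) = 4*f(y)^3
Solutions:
 f(y) = -sqrt(2)*sqrt(-1/(C1 - 4*y))/2
 f(y) = sqrt(2)*sqrt(-1/(C1 - 4*y))/2


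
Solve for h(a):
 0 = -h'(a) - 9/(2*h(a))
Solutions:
 h(a) = -sqrt(C1 - 9*a)
 h(a) = sqrt(C1 - 9*a)


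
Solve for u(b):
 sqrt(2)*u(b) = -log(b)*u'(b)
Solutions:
 u(b) = C1*exp(-sqrt(2)*li(b))


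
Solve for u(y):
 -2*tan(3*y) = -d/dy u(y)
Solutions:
 u(y) = C1 - 2*log(cos(3*y))/3


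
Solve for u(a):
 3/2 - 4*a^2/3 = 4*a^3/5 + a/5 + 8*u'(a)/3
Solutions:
 u(a) = C1 - 3*a^4/40 - a^3/6 - 3*a^2/80 + 9*a/16


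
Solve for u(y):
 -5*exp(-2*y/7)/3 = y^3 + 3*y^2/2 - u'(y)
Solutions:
 u(y) = C1 + y^4/4 + y^3/2 - 35*exp(-2*y/7)/6


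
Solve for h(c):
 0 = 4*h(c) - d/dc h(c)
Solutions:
 h(c) = C1*exp(4*c)


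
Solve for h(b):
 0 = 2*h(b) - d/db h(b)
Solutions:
 h(b) = C1*exp(2*b)


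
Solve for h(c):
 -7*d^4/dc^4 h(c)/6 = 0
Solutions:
 h(c) = C1 + C2*c + C3*c^2 + C4*c^3


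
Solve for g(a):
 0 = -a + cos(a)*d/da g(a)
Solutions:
 g(a) = C1 + Integral(a/cos(a), a)


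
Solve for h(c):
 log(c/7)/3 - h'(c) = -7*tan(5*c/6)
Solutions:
 h(c) = C1 + c*log(c)/3 - c*log(7)/3 - c/3 - 42*log(cos(5*c/6))/5


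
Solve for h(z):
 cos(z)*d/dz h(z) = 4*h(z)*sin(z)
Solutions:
 h(z) = C1/cos(z)^4


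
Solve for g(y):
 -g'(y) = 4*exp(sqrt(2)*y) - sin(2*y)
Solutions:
 g(y) = C1 - 2*sqrt(2)*exp(sqrt(2)*y) - cos(2*y)/2


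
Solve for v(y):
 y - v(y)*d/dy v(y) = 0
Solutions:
 v(y) = -sqrt(C1 + y^2)
 v(y) = sqrt(C1 + y^2)


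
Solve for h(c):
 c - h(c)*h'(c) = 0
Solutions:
 h(c) = -sqrt(C1 + c^2)
 h(c) = sqrt(C1 + c^2)


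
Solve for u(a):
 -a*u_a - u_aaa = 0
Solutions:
 u(a) = C1 + Integral(C2*airyai(-a) + C3*airybi(-a), a)


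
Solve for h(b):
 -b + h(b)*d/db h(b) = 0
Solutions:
 h(b) = -sqrt(C1 + b^2)
 h(b) = sqrt(C1 + b^2)


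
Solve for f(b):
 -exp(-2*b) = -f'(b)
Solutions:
 f(b) = C1 - exp(-2*b)/2


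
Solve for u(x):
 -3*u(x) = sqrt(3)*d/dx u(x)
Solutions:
 u(x) = C1*exp(-sqrt(3)*x)


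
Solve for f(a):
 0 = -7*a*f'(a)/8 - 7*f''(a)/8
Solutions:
 f(a) = C1 + C2*erf(sqrt(2)*a/2)


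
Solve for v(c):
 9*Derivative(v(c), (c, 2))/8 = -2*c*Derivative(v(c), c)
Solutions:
 v(c) = C1 + C2*erf(2*sqrt(2)*c/3)


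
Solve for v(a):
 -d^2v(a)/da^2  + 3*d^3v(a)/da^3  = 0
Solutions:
 v(a) = C1 + C2*a + C3*exp(a/3)


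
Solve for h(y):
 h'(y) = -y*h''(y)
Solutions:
 h(y) = C1 + C2*log(y)


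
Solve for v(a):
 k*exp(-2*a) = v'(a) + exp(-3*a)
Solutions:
 v(a) = C1 - k*exp(-2*a)/2 + exp(-3*a)/3


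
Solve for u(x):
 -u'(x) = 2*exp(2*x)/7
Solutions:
 u(x) = C1 - exp(2*x)/7


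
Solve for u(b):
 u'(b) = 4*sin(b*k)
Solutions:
 u(b) = C1 - 4*cos(b*k)/k


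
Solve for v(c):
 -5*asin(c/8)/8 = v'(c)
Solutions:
 v(c) = C1 - 5*c*asin(c/8)/8 - 5*sqrt(64 - c^2)/8


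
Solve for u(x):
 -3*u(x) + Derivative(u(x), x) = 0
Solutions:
 u(x) = C1*exp(3*x)


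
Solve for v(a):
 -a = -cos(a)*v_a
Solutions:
 v(a) = C1 + Integral(a/cos(a), a)


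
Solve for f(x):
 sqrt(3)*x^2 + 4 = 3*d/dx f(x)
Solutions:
 f(x) = C1 + sqrt(3)*x^3/9 + 4*x/3


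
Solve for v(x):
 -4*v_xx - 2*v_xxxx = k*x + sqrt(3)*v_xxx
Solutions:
 v(x) = C1 + C2*x - k*x^3/24 + sqrt(3)*k*x^2/32 + (C3*sin(sqrt(29)*x/4) + C4*cos(sqrt(29)*x/4))*exp(-sqrt(3)*x/4)


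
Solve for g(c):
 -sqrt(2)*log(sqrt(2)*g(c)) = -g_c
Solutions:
 -sqrt(2)*Integral(1/(2*log(_y) + log(2)), (_y, g(c))) = C1 - c


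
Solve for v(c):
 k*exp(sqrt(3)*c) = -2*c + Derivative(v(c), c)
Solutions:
 v(c) = C1 + c^2 + sqrt(3)*k*exp(sqrt(3)*c)/3


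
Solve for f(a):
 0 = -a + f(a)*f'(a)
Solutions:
 f(a) = -sqrt(C1 + a^2)
 f(a) = sqrt(C1 + a^2)


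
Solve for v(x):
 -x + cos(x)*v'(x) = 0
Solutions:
 v(x) = C1 + Integral(x/cos(x), x)


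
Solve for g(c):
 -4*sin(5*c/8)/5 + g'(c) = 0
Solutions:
 g(c) = C1 - 32*cos(5*c/8)/25


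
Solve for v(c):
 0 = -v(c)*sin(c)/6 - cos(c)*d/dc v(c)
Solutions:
 v(c) = C1*cos(c)^(1/6)


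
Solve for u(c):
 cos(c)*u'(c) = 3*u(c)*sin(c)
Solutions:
 u(c) = C1/cos(c)^3


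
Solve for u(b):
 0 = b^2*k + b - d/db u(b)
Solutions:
 u(b) = C1 + b^3*k/3 + b^2/2


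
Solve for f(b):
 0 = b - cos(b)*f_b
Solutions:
 f(b) = C1 + Integral(b/cos(b), b)


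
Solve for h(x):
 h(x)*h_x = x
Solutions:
 h(x) = -sqrt(C1 + x^2)
 h(x) = sqrt(C1 + x^2)


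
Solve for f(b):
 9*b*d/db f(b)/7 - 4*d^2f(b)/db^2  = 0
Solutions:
 f(b) = C1 + C2*erfi(3*sqrt(14)*b/28)


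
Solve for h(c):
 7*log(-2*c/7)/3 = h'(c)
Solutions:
 h(c) = C1 + 7*c*log(-c)/3 + 7*c*(-log(7) - 1 + log(2))/3


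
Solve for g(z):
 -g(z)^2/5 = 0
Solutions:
 g(z) = 0


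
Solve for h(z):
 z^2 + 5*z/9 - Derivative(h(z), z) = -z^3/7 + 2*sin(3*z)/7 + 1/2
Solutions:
 h(z) = C1 + z^4/28 + z^3/3 + 5*z^2/18 - z/2 + 2*cos(3*z)/21


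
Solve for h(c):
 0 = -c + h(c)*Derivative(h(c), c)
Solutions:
 h(c) = -sqrt(C1 + c^2)
 h(c) = sqrt(C1 + c^2)


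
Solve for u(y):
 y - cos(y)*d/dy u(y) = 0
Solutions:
 u(y) = C1 + Integral(y/cos(y), y)


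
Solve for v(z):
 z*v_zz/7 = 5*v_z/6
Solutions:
 v(z) = C1 + C2*z^(41/6)


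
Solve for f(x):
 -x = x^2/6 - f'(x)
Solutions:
 f(x) = C1 + x^3/18 + x^2/2


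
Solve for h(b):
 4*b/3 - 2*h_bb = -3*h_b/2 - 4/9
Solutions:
 h(b) = C1 + C2*exp(3*b/4) - 4*b^2/9 - 40*b/27


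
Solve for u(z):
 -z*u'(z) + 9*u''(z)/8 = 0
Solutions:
 u(z) = C1 + C2*erfi(2*z/3)


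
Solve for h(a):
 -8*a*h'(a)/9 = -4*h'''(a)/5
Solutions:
 h(a) = C1 + Integral(C2*airyai(30^(1/3)*a/3) + C3*airybi(30^(1/3)*a/3), a)


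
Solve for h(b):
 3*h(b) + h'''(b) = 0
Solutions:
 h(b) = C3*exp(-3^(1/3)*b) + (C1*sin(3^(5/6)*b/2) + C2*cos(3^(5/6)*b/2))*exp(3^(1/3)*b/2)


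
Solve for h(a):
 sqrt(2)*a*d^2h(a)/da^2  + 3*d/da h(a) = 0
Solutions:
 h(a) = C1 + C2*a^(1 - 3*sqrt(2)/2)


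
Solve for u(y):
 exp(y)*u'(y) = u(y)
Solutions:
 u(y) = C1*exp(-exp(-y))


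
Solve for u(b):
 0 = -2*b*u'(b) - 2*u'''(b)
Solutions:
 u(b) = C1 + Integral(C2*airyai(-b) + C3*airybi(-b), b)


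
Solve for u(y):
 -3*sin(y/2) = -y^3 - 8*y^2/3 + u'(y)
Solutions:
 u(y) = C1 + y^4/4 + 8*y^3/9 + 6*cos(y/2)


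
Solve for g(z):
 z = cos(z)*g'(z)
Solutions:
 g(z) = C1 + Integral(z/cos(z), z)


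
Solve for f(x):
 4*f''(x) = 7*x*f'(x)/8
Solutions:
 f(x) = C1 + C2*erfi(sqrt(7)*x/8)


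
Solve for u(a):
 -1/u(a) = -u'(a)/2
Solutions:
 u(a) = -sqrt(C1 + 4*a)
 u(a) = sqrt(C1 + 4*a)


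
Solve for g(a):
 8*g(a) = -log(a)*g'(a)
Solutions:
 g(a) = C1*exp(-8*li(a))


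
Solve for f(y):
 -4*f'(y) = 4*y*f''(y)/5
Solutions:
 f(y) = C1 + C2/y^4


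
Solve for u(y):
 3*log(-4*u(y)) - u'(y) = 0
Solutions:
 -Integral(1/(log(-_y) + 2*log(2)), (_y, u(y)))/3 = C1 - y


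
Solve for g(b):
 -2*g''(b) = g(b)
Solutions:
 g(b) = C1*sin(sqrt(2)*b/2) + C2*cos(sqrt(2)*b/2)


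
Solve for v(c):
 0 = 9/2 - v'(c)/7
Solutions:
 v(c) = C1 + 63*c/2


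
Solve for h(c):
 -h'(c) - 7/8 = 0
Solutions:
 h(c) = C1 - 7*c/8


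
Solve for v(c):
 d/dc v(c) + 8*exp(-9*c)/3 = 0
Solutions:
 v(c) = C1 + 8*exp(-9*c)/27


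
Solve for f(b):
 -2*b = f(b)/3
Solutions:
 f(b) = -6*b


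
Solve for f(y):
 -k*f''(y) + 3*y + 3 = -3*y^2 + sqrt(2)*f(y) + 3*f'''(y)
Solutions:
 f(y) = C1*exp(-y*(2*2^(1/3)*k^2/(2*k^3 + sqrt(-4*k^6 + (2*k^3 + 243*sqrt(2))^2) + 243*sqrt(2))^(1/3) + 2*k + 2^(2/3)*(2*k^3 + sqrt(-4*k^6 + (2*k^3 + 243*sqrt(2))^2) + 243*sqrt(2))^(1/3))/18) + C2*exp(y*(-8*2^(1/3)*k^2/((-1 + sqrt(3)*I)*(2*k^3 + sqrt(-4*k^6 + (2*k^3 + 243*sqrt(2))^2) + 243*sqrt(2))^(1/3)) - 4*k + 2^(2/3)*(2*k^3 + sqrt(-4*k^6 + (2*k^3 + 243*sqrt(2))^2) + 243*sqrt(2))^(1/3) - 2^(2/3)*sqrt(3)*I*(2*k^3 + sqrt(-4*k^6 + (2*k^3 + 243*sqrt(2))^2) + 243*sqrt(2))^(1/3))/36) + C3*exp(y*(8*2^(1/3)*k^2/((1 + sqrt(3)*I)*(2*k^3 + sqrt(-4*k^6 + (2*k^3 + 243*sqrt(2))^2) + 243*sqrt(2))^(1/3)) - 4*k + 2^(2/3)*(2*k^3 + sqrt(-4*k^6 + (2*k^3 + 243*sqrt(2))^2) + 243*sqrt(2))^(1/3) + 2^(2/3)*sqrt(3)*I*(2*k^3 + sqrt(-4*k^6 + (2*k^3 + 243*sqrt(2))^2) + 243*sqrt(2))^(1/3))/36) - 3*k + 3*sqrt(2)*y^2/2 + 3*sqrt(2)*y/2 + 3*sqrt(2)/2


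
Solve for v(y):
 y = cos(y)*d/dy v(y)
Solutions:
 v(y) = C1 + Integral(y/cos(y), y)


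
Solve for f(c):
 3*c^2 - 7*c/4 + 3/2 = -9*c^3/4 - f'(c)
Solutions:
 f(c) = C1 - 9*c^4/16 - c^3 + 7*c^2/8 - 3*c/2


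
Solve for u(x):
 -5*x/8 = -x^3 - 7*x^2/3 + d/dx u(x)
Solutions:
 u(x) = C1 + x^4/4 + 7*x^3/9 - 5*x^2/16


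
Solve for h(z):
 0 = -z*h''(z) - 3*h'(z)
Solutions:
 h(z) = C1 + C2/z^2


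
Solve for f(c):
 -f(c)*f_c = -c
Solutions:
 f(c) = -sqrt(C1 + c^2)
 f(c) = sqrt(C1 + c^2)


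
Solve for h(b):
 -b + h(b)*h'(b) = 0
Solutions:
 h(b) = -sqrt(C1 + b^2)
 h(b) = sqrt(C1 + b^2)


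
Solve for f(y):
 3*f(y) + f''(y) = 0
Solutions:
 f(y) = C1*sin(sqrt(3)*y) + C2*cos(sqrt(3)*y)


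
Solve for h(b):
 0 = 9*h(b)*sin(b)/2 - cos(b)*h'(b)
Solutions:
 h(b) = C1/cos(b)^(9/2)


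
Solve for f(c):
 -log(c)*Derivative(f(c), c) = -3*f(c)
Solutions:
 f(c) = C1*exp(3*li(c))


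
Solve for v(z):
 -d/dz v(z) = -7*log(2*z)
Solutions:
 v(z) = C1 + 7*z*log(z) - 7*z + z*log(128)


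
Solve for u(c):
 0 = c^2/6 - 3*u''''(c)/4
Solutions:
 u(c) = C1 + C2*c + C3*c^2 + C4*c^3 + c^6/1620


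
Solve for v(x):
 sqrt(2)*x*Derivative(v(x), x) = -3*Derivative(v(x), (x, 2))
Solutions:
 v(x) = C1 + C2*erf(2^(3/4)*sqrt(3)*x/6)


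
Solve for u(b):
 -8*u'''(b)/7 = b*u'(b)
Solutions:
 u(b) = C1 + Integral(C2*airyai(-7^(1/3)*b/2) + C3*airybi(-7^(1/3)*b/2), b)


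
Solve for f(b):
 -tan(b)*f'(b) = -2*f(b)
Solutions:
 f(b) = C1*sin(b)^2


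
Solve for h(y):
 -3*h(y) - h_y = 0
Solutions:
 h(y) = C1*exp(-3*y)


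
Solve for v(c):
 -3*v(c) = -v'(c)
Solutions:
 v(c) = C1*exp(3*c)


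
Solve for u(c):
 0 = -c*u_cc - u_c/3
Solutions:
 u(c) = C1 + C2*c^(2/3)


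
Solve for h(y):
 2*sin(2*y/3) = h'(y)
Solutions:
 h(y) = C1 - 3*cos(2*y/3)


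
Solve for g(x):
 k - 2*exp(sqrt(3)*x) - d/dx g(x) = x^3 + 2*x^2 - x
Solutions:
 g(x) = C1 + k*x - x^4/4 - 2*x^3/3 + x^2/2 - 2*sqrt(3)*exp(sqrt(3)*x)/3


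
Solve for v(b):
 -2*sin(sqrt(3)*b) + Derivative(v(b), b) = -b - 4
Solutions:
 v(b) = C1 - b^2/2 - 4*b - 2*sqrt(3)*cos(sqrt(3)*b)/3


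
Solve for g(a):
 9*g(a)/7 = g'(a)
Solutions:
 g(a) = C1*exp(9*a/7)


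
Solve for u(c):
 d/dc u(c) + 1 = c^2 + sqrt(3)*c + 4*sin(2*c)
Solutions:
 u(c) = C1 + c^3/3 + sqrt(3)*c^2/2 - c - 2*cos(2*c)


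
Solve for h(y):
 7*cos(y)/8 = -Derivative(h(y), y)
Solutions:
 h(y) = C1 - 7*sin(y)/8


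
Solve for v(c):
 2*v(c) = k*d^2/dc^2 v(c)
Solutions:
 v(c) = C1*exp(-sqrt(2)*c*sqrt(1/k)) + C2*exp(sqrt(2)*c*sqrt(1/k))


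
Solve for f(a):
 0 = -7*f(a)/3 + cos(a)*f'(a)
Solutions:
 f(a) = C1*(sin(a) + 1)^(7/6)/(sin(a) - 1)^(7/6)


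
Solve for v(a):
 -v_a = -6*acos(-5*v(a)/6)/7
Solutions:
 Integral(1/acos(-5*_y/6), (_y, v(a))) = C1 + 6*a/7


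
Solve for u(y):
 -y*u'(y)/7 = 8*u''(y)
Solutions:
 u(y) = C1 + C2*erf(sqrt(7)*y/28)


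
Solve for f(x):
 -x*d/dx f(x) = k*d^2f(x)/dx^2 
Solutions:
 f(x) = C1 + C2*sqrt(k)*erf(sqrt(2)*x*sqrt(1/k)/2)


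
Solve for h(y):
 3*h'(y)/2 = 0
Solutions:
 h(y) = C1


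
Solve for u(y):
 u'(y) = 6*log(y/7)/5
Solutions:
 u(y) = C1 + 6*y*log(y)/5 - 6*y*log(7)/5 - 6*y/5


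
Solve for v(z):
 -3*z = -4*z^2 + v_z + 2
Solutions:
 v(z) = C1 + 4*z^3/3 - 3*z^2/2 - 2*z


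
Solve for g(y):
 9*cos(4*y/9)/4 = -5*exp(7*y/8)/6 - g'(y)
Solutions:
 g(y) = C1 - 20*exp(7*y/8)/21 - 81*sin(4*y/9)/16


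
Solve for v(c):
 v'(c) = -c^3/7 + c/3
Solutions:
 v(c) = C1 - c^4/28 + c^2/6


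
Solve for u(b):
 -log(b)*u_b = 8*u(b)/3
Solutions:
 u(b) = C1*exp(-8*li(b)/3)


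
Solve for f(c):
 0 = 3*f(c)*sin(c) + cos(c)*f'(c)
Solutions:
 f(c) = C1*cos(c)^3


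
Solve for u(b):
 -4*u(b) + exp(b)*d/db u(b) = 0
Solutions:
 u(b) = C1*exp(-4*exp(-b))


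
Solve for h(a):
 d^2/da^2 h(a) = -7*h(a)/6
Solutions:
 h(a) = C1*sin(sqrt(42)*a/6) + C2*cos(sqrt(42)*a/6)


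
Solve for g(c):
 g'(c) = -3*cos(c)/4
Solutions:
 g(c) = C1 - 3*sin(c)/4


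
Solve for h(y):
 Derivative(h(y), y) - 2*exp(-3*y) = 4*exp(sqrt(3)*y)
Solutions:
 h(y) = C1 + 4*sqrt(3)*exp(sqrt(3)*y)/3 - 2*exp(-3*y)/3


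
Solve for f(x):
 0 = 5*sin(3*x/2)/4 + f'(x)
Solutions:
 f(x) = C1 + 5*cos(3*x/2)/6


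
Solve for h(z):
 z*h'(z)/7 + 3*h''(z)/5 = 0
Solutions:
 h(z) = C1 + C2*erf(sqrt(210)*z/42)


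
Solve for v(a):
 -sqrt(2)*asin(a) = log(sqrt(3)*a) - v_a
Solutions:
 v(a) = C1 + a*log(a) - a + a*log(3)/2 + sqrt(2)*(a*asin(a) + sqrt(1 - a^2))


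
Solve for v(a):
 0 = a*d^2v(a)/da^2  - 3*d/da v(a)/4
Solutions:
 v(a) = C1 + C2*a^(7/4)


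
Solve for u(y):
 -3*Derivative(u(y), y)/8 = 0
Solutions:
 u(y) = C1


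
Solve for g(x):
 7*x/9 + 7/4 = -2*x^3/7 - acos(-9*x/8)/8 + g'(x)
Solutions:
 g(x) = C1 + x^4/14 + 7*x^2/18 + x*acos(-9*x/8)/8 + 7*x/4 + sqrt(64 - 81*x^2)/72


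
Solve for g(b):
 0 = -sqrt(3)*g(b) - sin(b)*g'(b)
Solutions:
 g(b) = C1*(cos(b) + 1)^(sqrt(3)/2)/(cos(b) - 1)^(sqrt(3)/2)


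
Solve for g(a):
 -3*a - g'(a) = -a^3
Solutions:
 g(a) = C1 + a^4/4 - 3*a^2/2


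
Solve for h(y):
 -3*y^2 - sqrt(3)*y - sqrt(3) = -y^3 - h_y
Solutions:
 h(y) = C1 - y^4/4 + y^3 + sqrt(3)*y^2/2 + sqrt(3)*y


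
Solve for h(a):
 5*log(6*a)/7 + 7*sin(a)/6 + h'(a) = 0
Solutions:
 h(a) = C1 - 5*a*log(a)/7 - 5*a*log(6)/7 + 5*a/7 + 7*cos(a)/6


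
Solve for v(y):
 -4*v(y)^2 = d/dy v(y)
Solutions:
 v(y) = 1/(C1 + 4*y)


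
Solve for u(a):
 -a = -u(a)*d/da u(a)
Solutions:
 u(a) = -sqrt(C1 + a^2)
 u(a) = sqrt(C1 + a^2)


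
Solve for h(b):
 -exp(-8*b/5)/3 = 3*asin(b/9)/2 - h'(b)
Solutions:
 h(b) = C1 + 3*b*asin(b/9)/2 + 3*sqrt(81 - b^2)/2 - 5*exp(-8*b/5)/24


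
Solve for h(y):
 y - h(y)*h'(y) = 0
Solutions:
 h(y) = -sqrt(C1 + y^2)
 h(y) = sqrt(C1 + y^2)


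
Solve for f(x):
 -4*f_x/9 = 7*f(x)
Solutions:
 f(x) = C1*exp(-63*x/4)


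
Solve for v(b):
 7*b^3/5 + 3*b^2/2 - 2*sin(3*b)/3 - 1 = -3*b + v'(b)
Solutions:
 v(b) = C1 + 7*b^4/20 + b^3/2 + 3*b^2/2 - b + 2*cos(3*b)/9


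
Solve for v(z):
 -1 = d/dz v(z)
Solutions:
 v(z) = C1 - z


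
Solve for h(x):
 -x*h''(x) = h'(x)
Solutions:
 h(x) = C1 + C2*log(x)
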